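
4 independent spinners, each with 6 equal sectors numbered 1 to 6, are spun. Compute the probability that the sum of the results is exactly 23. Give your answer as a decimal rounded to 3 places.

There are 6^4 = 1296 equally likely outcomes.
The number of ordered 4-tuples from {1,…,6} summing to 23 is 4.
P(sum = 23) = 4/1296 = 1/324 ≈ 0.003.

0.003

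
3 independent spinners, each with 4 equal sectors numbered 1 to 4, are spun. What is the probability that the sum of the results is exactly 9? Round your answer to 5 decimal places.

There are 4^3 = 64 equally likely outcomes.
The number of ordered 3-tuples from {1,…,4} summing to 9 is 10.
P(sum = 9) = 10/64 = 5/32 ≈ 0.15625.

0.15625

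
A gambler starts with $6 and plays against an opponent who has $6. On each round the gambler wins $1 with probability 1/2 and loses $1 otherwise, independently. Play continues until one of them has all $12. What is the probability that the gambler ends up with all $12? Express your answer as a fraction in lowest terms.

With a fair step, P(i) = ½P(i−1) + ½P(i+1) with P(0)=0, P(12)=1 has the linear solution P(i) = i/12.
P(6) = 6/12 = 1/2.

1/2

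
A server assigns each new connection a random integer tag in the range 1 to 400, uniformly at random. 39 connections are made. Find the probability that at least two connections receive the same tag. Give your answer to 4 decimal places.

0.8527

It's easier to compute the probability that all 39 are distinct.
P(all distinct) = 400/400 · 399/400 · ··· · 362/400 ≈ 0.1473.
So the probability of at least one match is 1 − 0.1473 = 0.8527.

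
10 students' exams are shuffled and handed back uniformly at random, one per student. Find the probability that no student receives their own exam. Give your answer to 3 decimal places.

This is the derangement probability: permutations of 10 with no fixed point.
D(10) = 10! · (1 − 1/1! + 1/2! − ··· + (−1)^10/10!) = 1334961.
P = 1334961/3628800 = 16481/44800 ≈ 0.368.

0.368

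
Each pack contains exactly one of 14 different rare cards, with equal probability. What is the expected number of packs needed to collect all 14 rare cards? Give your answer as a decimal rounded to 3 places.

After i distinct types are collected, each trial gives a new one with probability (14−i)/14, so the expected wait for the next new type is 14/(14−i).
E = 14/14 + 14/13 + 14/12 + 14/11 + 14/10 + 14/9 + 14/8 + 14/7 + 14/6 + 14/5 + 14/4 + 14/3 + 14/2 + 14/1 = 1171733/25740 ≈ 45.522.

45.522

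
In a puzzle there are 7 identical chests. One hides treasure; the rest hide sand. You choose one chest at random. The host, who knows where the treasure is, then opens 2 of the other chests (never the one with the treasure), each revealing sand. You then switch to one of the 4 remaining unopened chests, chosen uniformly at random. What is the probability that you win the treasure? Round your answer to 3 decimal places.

0.214

Your original chest holds the treasure with probability 1/7, so the other 6 collectively hold it with probability 6/7.
The host can always find 2 empty chests to open, so the reveals don't change that 6/7; it is now spread over the 4 remaining unopened chests.
P(win by switching) = (6/7) · (1/4) = 3/14 ≈ 0.214.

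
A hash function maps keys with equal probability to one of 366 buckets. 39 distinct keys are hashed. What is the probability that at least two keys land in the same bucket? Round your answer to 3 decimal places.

It's easier to compute the probability that all 39 are distinct.
P(all distinct) = 366/366 · 365/366 · ··· · 328/366 ≈ 0.123.
So the probability of at least one match is 1 − 0.123 = 0.877.

0.877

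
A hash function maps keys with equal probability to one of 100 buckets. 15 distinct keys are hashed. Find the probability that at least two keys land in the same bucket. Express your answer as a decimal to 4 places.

It's easier to compute the probability that all 15 are distinct.
P(all distinct) = 100/100 · 99/100 · ··· · 86/100 ≈ 0.3313.
So the probability of at least one match is 1 − 0.3313 = 0.6687.

0.6687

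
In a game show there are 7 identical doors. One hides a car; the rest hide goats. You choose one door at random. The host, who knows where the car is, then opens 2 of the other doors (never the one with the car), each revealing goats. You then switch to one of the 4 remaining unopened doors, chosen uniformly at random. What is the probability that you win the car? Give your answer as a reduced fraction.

3/14

Your original door holds the car with probability 1/7, so the other 6 collectively hold it with probability 6/7.
The host can always find 2 empty doors to open, so the reveals don't change that 6/7; it is now spread over the 4 remaining unopened doors.
P(win by switching) = (6/7) · (1/4) = 3/14.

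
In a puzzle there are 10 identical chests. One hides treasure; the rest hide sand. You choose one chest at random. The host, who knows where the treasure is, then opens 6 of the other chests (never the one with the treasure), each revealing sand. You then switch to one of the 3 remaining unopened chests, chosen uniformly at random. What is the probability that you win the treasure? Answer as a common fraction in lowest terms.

Your original chest holds the treasure with probability 1/10, so the other 9 collectively hold it with probability 9/10.
The host can always find 6 empty chests to open, so the reveals don't change that 9/10; it is now spread over the 3 remaining unopened chests.
P(win by switching) = (9/10) · (1/3) = 3/10.

3/10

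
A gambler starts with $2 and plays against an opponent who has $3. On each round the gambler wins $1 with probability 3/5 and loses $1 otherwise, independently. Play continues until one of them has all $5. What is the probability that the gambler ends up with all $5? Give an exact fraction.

Let r = q/p = (2/5)/(3/5) = 2/3. The recurrence P(i) = p·P(i+1) + q·P(i−1) with P(0)=0, P(5)=1 gives P(i) = (1 − r^i)/(1 − r^5).
P(2) = (1 − (2/3)^2) / (1 − (2/3)^5) = 135/211.

135/211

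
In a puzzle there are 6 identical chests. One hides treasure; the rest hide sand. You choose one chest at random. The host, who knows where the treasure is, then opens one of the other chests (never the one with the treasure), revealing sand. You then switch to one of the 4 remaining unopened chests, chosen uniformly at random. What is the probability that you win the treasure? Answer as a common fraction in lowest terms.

5/24

Your original chest holds the treasure with probability 1/6, so the other 5 collectively hold it with probability 5/6.
The host can always find an empty chest to open, so this doesn't change that 5/6; it is now spread over the 4 remaining unopened chests.
P(win by switching) = (5/6) · (1/4) = 5/24.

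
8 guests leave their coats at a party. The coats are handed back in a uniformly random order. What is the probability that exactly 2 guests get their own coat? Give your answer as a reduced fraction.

53/288

Choose which 2 of the 8 are fixed: C(8,2) = 28 ways.
The remaining 6 must have no fixed point: D(6) = 265.
P = 28·265/40320 = 53/288.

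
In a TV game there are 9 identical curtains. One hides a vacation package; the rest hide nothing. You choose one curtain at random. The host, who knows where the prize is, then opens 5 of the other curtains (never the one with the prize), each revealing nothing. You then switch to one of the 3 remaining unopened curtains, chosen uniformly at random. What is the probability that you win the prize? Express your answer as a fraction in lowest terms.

Your original curtain holds the prize with probability 1/9, so the other 8 collectively hold it with probability 8/9.
The host can always find 5 empty curtains to open, so the reveals don't change that 8/9; it is now spread over the 3 remaining unopened curtains.
P(win by switching) = (8/9) · (1/3) = 8/27.

8/27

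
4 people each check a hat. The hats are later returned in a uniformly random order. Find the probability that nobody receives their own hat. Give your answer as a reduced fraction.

3/8

This is the derangement probability: permutations of 4 with no fixed point.
D(4) = 4! · (1 − 1/1! + 1/2! − ··· + (−1)^4/4!) = 9.
P = 9/24 = 3/8.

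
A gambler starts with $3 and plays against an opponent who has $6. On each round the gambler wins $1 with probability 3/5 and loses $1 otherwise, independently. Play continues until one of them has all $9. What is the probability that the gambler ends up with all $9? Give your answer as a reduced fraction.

729/1009

Let r = q/p = (2/5)/(3/5) = 2/3. The recurrence P(i) = p·P(i+1) + q·P(i−1) with P(0)=0, P(9)=1 gives P(i) = (1 − r^i)/(1 − r^9).
P(3) = (1 − (2/3)^3) / (1 − (2/3)^9) = 729/1009.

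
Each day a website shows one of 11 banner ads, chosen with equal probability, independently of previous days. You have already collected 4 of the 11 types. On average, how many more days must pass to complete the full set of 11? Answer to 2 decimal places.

28.52

Starting from 4 distinct types, each trial gives a new one with probability (11−i)/11 when i types are held, so the wait for the next new type is 11/(11−i).
E = 11/7 + 11/6 + 11/5 + 11/4 + 11/3 + 11/2 + 11/1 = 3993/140 ≈ 28.52.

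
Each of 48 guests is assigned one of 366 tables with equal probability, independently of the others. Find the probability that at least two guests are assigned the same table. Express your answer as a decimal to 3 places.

0.960

It's easier to compute the probability that all 48 are distinct.
P(all distinct) = 366/366 · 365/366 · ··· · 319/366 ≈ 0.040.
So the probability of at least one match is 1 − 0.040 = 0.960.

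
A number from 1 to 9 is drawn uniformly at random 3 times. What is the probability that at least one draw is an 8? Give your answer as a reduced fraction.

P(no draw is an 8) = (8/9)^3 = 512/729.
P(at least one) = 1 − 512/729 = 217/729.

217/729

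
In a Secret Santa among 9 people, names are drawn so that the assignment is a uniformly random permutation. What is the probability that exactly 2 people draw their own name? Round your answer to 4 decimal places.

0.1839

Choose which 2 of the 9 are fixed: C(9,2) = 36 ways.
The remaining 7 must have no fixed point: D(7) = 1854.
P = 36·1854/362880 = 103/560 ≈ 0.1839.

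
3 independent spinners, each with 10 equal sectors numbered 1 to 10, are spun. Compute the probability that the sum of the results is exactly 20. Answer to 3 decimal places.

0.063

There are 10^3 = 1000 equally likely outcomes.
The number of ordered 3-tuples from {1,…,10} summing to 20 is 63.
P(sum = 20) = 63/1000 ≈ 0.063.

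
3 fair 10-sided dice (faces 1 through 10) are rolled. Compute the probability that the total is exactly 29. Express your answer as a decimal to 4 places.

0.0030

There are 10^3 = 1000 equally likely outcomes.
The number of ordered 3-tuples from {1,…,10} summing to 29 is 3.
P(sum = 29) = 3/1000 ≈ 0.0030.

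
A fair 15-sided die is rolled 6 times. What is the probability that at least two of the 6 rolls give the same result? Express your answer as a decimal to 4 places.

0.6836

P(all 6 different) = 15/15 · 14/15 · ··· · 10/15 ≈ 0.3164.
P(at least two equal) = 1 − 0.3164 = 0.6836.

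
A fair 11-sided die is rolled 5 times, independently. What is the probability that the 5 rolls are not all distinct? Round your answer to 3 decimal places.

0.656

P(all 5 different) = 11/11 · 10/11 · ··· · 7/11 ≈ 0.344.
P(at least two equal) = 1 − 0.344 = 0.656.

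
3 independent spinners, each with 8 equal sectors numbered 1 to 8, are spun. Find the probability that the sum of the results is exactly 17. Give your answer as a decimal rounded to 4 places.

There are 8^3 = 512 equally likely outcomes.
The number of ordered 3-tuples from {1,…,8} summing to 17 is 36.
P(sum = 17) = 36/512 = 9/128 ≈ 0.0703.

0.0703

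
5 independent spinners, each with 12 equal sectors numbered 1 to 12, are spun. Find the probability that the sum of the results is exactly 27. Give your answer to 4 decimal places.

There are 12^5 = 248832 equally likely outcomes.
The number of ordered 5-tuples from {1,…,12} summing to 27 is 9945.
P(sum = 27) = 9945/248832 = 1105/27648 ≈ 0.0400.

0.0400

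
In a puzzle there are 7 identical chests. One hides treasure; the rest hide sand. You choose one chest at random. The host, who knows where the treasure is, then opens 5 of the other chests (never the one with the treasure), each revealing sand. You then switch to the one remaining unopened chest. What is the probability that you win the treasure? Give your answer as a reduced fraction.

Your original chest holds the treasure with probability 1/7, so the other 6 collectively hold it with probability 6/7.
The host can always find 5 empty chests to open, so the reveals don't change that 6/7; it is now spread over the 1 remaining unopened chest.
P(win by switching) = (6/7) · (1/1) = 6/7.

6/7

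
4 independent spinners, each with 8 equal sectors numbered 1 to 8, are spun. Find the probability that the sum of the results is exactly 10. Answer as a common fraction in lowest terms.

21/1024

There are 8^4 = 4096 equally likely outcomes.
The number of ordered 4-tuples from {1,…,8} summing to 10 is 84.
P(sum = 10) = 84/4096 = 21/1024.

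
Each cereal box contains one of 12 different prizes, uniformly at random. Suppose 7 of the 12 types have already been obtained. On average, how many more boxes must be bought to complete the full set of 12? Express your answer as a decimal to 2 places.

Starting from 7 distinct types, each trial gives a new one with probability (12−i)/12 when i types are held, so the wait for the next new type is 12/(12−i).
E = 12/5 + 12/4 + 12/3 + 12/2 + 12/1 = 137/5 ≈ 27.40.

27.40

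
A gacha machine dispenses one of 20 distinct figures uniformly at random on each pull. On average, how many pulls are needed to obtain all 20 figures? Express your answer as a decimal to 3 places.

After i distinct types are collected, each trial gives a new one with probability (20−i)/20, so the expected wait for the next new type is 20/(20−i).
E = 20/20 + 20/19 + 20/18 + 20/17 + 20/16 + 20/15 + 20/14 + 20/13 + 20/12 + 20/11 + 20/10 + 20/9 + 20/8 + 20/7 + 20/6 + 20/5 + 20/4 + 20/3 + 20/2 + 20/1 = 279175675/3879876 ≈ 71.955.

71.955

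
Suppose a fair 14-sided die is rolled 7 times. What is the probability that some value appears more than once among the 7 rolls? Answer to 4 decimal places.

P(all 7 different) = 14/14 · 13/14 · ··· · 8/14 ≈ 0.1641.
P(at least two equal) = 1 − 0.1641 = 0.8359.

0.8359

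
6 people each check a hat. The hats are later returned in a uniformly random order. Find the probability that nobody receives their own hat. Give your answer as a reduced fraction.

This is the derangement probability: permutations of 6 with no fixed point.
D(6) = 6! · (1 − 1/1! + 1/2! − ··· + (−1)^6/6!) = 265.
P = 265/720 = 53/144.

53/144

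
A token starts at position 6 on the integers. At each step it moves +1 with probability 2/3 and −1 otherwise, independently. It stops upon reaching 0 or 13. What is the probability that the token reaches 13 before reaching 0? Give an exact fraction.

Let r = q/p = (1/3)/(2/3) = 1/2. The recurrence P(i) = p·P(i+1) + q·P(i−1) with P(0)=0, P(13)=1 gives P(i) = (1 − r^i)/(1 − r^13).
P(6) = (1 − (1/2)^6) / (1 − (1/2)^13) = 8064/8191.

8064/8191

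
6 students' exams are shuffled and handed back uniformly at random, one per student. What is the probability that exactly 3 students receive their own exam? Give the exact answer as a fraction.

Choose which 3 of the 6 are fixed: C(6,3) = 20 ways.
The remaining 3 must have no fixed point: D(3) = 2.
P = 20·2/720 = 1/18.

1/18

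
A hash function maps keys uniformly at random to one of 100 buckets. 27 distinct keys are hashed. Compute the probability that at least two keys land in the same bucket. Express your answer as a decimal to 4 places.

It's easier to compute the probability that all 27 are distinct.
P(all distinct) = 100/100 · 99/100 · ··· · 74/100 ≈ 0.0209.
So the probability of at least one match is 1 − 0.0209 = 0.9791.

0.9791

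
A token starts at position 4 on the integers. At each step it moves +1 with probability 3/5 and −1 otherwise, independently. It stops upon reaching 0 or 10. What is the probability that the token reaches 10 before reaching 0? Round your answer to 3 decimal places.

0.817

Let r = q/p = (2/5)/(3/5) = 2/3. The recurrence P(i) = p·P(i+1) + q·P(i−1) with P(0)=0, P(10)=1 gives P(i) = (1 − r^i)/(1 − r^10).
P(4) = (1 − (2/3)^4) / (1 − (2/3)^10) = 9477/11605 ≈ 0.817.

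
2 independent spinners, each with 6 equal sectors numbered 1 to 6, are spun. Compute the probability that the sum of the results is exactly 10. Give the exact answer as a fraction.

There are 6^2 = 36 equally likely outcomes.
The number of ordered 2-tuples from {1,…,6} summing to 10 is 3.
P(sum = 10) = 3/36 = 1/12.

1/12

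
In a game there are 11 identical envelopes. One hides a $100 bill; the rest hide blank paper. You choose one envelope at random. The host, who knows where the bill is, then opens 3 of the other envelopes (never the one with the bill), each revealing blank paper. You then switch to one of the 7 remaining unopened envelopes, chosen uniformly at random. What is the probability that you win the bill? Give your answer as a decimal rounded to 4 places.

0.1299

Your original envelope holds the bill with probability 1/11, so the other 10 collectively hold it with probability 10/11.
The host can always find 3 empty envelopes to open, so the reveals don't change that 10/11; it is now spread over the 7 remaining unopened envelopes.
P(win by switching) = (10/11) · (1/7) = 10/77 ≈ 0.1299.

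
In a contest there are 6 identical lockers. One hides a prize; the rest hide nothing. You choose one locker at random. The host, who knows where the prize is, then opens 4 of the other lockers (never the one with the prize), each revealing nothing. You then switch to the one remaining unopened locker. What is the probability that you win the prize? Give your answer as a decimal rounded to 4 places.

Your original locker holds the prize with probability 1/6, so the other 5 collectively hold it with probability 5/6.
The host can always find 4 empty lockers to open, so the reveals don't change that 5/6; it is now spread over the 1 remaining unopened locker.
P(win by switching) = (5/6) · (1/1) = 5/6 ≈ 0.8333.

0.8333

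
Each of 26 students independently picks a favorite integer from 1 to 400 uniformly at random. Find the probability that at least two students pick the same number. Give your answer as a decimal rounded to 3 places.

It's easier to compute the probability that all 26 are distinct.
P(all distinct) = 400/400 · 399/400 · ··· · 375/400 ≈ 0.436.
So the probability of at least one match is 1 − 0.436 = 0.564.

0.564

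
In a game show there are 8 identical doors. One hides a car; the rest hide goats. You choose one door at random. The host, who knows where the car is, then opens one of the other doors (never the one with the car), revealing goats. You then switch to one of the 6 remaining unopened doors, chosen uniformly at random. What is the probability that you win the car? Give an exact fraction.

Your original door holds the car with probability 1/8, so the other 7 collectively hold it with probability 7/8.
The host can always find an empty door to open, so this doesn't change that 7/8; it is now spread over the 6 remaining unopened doors.
P(win by switching) = (7/8) · (1/6) = 7/48.

7/48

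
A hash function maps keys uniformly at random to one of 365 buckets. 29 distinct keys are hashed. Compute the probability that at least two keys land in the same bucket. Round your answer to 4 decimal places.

0.6810

It's easier to compute the probability that all 29 are distinct.
P(all distinct) = 365/365 · 364/365 · ··· · 337/365 ≈ 0.3190.
So the probability of at least one match is 1 − 0.3190 = 0.6810.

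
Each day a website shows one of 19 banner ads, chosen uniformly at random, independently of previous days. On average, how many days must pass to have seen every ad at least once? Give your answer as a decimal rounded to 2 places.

67.41

After i distinct types are collected, each trial gives a new one with probability (19−i)/19, so the expected wait for the next new type is 19/(19−i).
E = 19/19 + 19/18 + 19/17 + 19/16 + 19/15 + 19/14 + 19/13 + 19/12 + 19/11 + 19/10 + 19/9 + 19/8 + 19/7 + 19/6 + 19/5 + 19/4 + 19/3 + 19/2 + 19/1 = 275295799/4084080 ≈ 67.41.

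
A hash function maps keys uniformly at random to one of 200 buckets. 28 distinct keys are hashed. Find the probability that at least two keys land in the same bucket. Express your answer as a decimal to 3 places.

It's easier to compute the probability that all 28 are distinct.
P(all distinct) = 200/200 · 199/200 · ··· · 173/200 ≈ 0.138.
So the probability of at least one match is 1 − 0.138 = 0.862.

0.862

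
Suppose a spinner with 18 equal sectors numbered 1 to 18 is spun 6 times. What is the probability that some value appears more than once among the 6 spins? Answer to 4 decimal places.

P(all 6 different) = 18/18 · 17/18 · ··· · 13/18 ≈ 0.3930.
P(at least two equal) = 1 − 0.3930 = 0.6070.

0.6070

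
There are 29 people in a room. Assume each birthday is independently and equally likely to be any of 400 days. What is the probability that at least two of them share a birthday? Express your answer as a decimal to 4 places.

It's easier to compute the probability that all 29 are distinct.
P(all distinct) = 400/400 · 399/400 · ··· · 372/400 ≈ 0.3535.
So the probability of at least one match is 1 − 0.3535 = 0.6465.

0.6465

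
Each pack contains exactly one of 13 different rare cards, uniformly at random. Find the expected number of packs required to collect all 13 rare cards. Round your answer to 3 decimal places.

41.342

After i distinct types are collected, each trial gives a new one with probability (13−i)/13, so the expected wait for the next new type is 13/(13−i).
E = 13/13 + 13/12 + 13/11 + 13/10 + 13/9 + 13/8 + 13/7 + 13/6 + 13/5 + 13/4 + 13/3 + 13/2 + 13/1 = 1145993/27720 ≈ 41.342.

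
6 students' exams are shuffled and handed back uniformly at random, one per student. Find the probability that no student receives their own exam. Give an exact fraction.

This is the derangement probability: permutations of 6 with no fixed point.
D(6) = 6! · (1 − 1/1! + 1/2! − ··· + (−1)^6/6!) = 265.
P = 265/720 = 53/144.

53/144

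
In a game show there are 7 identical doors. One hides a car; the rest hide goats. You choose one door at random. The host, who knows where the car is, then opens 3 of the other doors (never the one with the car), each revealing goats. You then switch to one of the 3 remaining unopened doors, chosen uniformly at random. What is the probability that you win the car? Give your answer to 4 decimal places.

0.2857

Your original door holds the car with probability 1/7, so the other 6 collectively hold it with probability 6/7.
The host can always find 3 empty doors to open, so the reveals don't change that 6/7; it is now spread over the 3 remaining unopened doors.
P(win by switching) = (6/7) · (1/3) = 2/7 ≈ 0.2857.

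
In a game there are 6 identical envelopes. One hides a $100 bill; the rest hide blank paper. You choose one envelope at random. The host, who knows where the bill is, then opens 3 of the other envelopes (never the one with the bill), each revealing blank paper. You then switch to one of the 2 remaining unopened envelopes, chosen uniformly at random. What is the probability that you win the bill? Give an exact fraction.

5/12

Your original envelope holds the bill with probability 1/6, so the other 5 collectively hold it with probability 5/6.
The host can always find 3 empty envelopes to open, so the reveals don't change that 5/6; it is now spread over the 2 remaining unopened envelopes.
P(win by switching) = (5/6) · (1/2) = 5/12.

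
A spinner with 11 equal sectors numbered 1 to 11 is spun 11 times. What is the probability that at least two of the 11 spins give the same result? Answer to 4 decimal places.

P(all 11 different) = 11/11 · 10/11 · ··· · 1/11 ≈ 0.0001.
P(at least two equal) = 1 − 0.0001 = 0.9999.

0.9999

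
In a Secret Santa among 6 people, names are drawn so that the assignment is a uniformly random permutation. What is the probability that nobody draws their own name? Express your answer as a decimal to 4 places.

0.3681

This is the derangement probability: permutations of 6 with no fixed point.
D(6) = 6! · (1 − 1/1! + 1/2! − ··· + (−1)^6/6!) = 265.
P = 265/720 = 53/144 ≈ 0.3681.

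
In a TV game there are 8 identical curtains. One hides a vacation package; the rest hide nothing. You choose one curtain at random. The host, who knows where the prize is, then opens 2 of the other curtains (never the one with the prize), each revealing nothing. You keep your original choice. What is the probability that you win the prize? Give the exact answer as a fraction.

The host can always open 2 empty curtains regardless of your choice, so the reveals give no information about your original curtain.
P(win by staying) = 1/8.

1/8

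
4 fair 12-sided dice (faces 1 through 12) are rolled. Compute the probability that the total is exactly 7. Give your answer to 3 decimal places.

0.001

There are 12^4 = 20736 equally likely outcomes.
The number of ordered 4-tuples from {1,…,12} summing to 7 is 20.
P(sum = 7) = 20/20736 = 5/5184 ≈ 0.001.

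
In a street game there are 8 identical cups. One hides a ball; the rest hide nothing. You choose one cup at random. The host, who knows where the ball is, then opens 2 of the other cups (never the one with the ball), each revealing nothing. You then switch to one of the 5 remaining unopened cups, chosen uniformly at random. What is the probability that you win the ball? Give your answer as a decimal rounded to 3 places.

0.175

Your original cup holds the ball with probability 1/8, so the other 7 collectively hold it with probability 7/8.
The host can always find 2 empty cups to open, so the reveals don't change that 7/8; it is now spread over the 5 remaining unopened cups.
P(win by switching) = (7/8) · (1/5) = 7/40 ≈ 0.175.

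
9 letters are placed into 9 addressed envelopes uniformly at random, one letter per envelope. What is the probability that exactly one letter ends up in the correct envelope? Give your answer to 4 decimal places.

Choose which one is fixed: C(9,1) = 9 ways.
The remaining 8 must have no fixed point: D(8) = 14833.
P = 9·14833/362880 = 2119/5760 ≈ 0.3679.

0.3679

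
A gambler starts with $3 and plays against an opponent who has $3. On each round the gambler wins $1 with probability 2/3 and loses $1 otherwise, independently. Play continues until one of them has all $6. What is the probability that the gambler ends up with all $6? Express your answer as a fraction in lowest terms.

8/9

Let r = q/p = (1/3)/(2/3) = 1/2. The recurrence P(i) = p·P(i+1) + q·P(i−1) with P(0)=0, P(6)=1 gives P(i) = (1 − r^i)/(1 − r^6).
P(3) = (1 − (1/2)^3) / (1 − (1/2)^6) = 8/9.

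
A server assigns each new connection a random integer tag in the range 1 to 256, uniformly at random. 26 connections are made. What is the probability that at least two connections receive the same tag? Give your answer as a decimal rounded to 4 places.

0.7312

It's easier to compute the probability that all 26 are distinct.
P(all distinct) = 256/256 · 255/256 · ··· · 231/256 ≈ 0.2688.
So the probability of at least one match is 1 − 0.2688 = 0.7312.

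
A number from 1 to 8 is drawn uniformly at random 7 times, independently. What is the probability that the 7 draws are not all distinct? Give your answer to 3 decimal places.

0.981

P(all 7 different) = 8/8 · 7/8 · ··· · 2/8 ≈ 0.019.
P(at least two equal) = 1 − 0.019 = 0.981.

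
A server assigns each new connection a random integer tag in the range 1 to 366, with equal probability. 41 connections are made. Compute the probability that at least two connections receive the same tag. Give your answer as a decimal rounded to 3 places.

0.903

It's easier to compute the probability that all 41 are distinct.
P(all distinct) = 366/366 · 365/366 · ··· · 326/366 ≈ 0.097.
So the probability of at least one match is 1 − 0.097 = 0.903.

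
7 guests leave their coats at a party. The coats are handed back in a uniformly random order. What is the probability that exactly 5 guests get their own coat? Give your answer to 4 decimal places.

Choose which 5 of the 7 are fixed: C(7,5) = 21 ways.
The remaining 2 must have no fixed point: D(2) = 1.
P = 21·1/5040 = 1/240 ≈ 0.0042.

0.0042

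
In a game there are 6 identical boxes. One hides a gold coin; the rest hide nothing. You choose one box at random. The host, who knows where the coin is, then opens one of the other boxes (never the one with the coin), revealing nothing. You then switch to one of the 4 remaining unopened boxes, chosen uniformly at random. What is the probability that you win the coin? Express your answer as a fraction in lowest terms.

5/24

Your original box holds the coin with probability 1/6, so the other 5 collectively hold it with probability 5/6.
The host can always find an empty box to open, so this doesn't change that 5/6; it is now spread over the 4 remaining unopened boxes.
P(win by switching) = (5/6) · (1/4) = 5/24.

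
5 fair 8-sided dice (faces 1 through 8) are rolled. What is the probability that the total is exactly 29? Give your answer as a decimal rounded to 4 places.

There are 8^5 = 32768 equally likely outcomes.
The number of ordered 5-tuples from {1,…,8} summing to 29 is 1190.
P(sum = 29) = 1190/32768 = 595/16384 ≈ 0.0363.

0.0363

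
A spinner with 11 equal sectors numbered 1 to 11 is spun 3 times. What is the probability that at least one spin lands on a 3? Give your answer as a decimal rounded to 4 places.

P(no spin lands on a 3) = (10/11)^3 ≈ 0.7513.
P(at least one) = 1 − 0.7513 = 0.2487.

0.2487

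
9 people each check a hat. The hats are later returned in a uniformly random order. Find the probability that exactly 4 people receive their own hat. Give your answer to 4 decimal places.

0.0153

Choose which 4 of the 9 are fixed: C(9,4) = 126 ways.
The remaining 5 must have no fixed point: D(5) = 44.
P = 126·44/362880 = 11/720 ≈ 0.0153.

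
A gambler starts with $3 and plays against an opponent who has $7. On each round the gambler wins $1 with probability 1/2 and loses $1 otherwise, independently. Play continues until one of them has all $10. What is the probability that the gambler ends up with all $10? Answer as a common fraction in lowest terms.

3/10

With a fair step, P(i) = ½P(i−1) + ½P(i+1) with P(0)=0, P(10)=1 has the linear solution P(i) = i/10.
P(3) = 3/10.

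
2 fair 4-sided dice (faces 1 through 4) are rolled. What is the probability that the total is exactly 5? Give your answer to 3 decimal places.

0.250

There are 4^2 = 16 equally likely outcomes.
The number of ordered 2-tuples from {1,…,4} summing to 5 is 4.
P(sum = 5) = 4/16 = 1/4 ≈ 0.250.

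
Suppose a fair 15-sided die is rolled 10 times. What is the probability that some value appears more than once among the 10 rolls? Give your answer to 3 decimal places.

P(all 10 different) = 15/15 · 14/15 · ··· · 6/15 ≈ 0.019.
P(at least two equal) = 1 − 0.019 = 0.981.

0.981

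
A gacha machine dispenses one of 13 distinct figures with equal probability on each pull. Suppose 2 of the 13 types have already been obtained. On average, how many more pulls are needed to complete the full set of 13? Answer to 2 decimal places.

Starting from 2 distinct types, each trial gives a new one with probability (13−i)/13 when i types are held, so the wait for the next new type is 13/(13−i).
E = 13/11 + 13/10 + 13/9 + 13/8 + 13/7 + 13/6 + 13/5 + 13/4 + 13/3 + 13/2 + 13/1 = 1088243/27720 ≈ 39.26.

39.26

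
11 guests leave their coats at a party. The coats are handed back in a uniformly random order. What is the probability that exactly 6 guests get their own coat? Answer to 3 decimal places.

Choose which 6 of the 11 are fixed: C(11,6) = 462 ways.
The remaining 5 must have no fixed point: D(5) = 44.
P = 462·44/39916800 = 11/21600 ≈ 0.001.

0.001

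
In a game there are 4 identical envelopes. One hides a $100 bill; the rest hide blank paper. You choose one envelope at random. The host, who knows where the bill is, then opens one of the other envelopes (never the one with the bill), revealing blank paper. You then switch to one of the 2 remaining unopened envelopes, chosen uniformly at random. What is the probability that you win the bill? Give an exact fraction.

3/8

Your original envelope holds the bill with probability 1/4, so the other 3 collectively hold it with probability 3/4.
The host can always find an empty envelope to open, so this doesn't change that 3/4; it is now spread over the 2 remaining unopened envelopes.
P(win by switching) = (3/4) · (1/2) = 3/8.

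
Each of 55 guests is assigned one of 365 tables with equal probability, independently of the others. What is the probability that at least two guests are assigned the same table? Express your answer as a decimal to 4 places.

0.9863

It's easier to compute the probability that all 55 are distinct.
P(all distinct) = 365/365 · 364/365 · ··· · 311/365 ≈ 0.0137.
So the probability of at least one match is 1 − 0.0137 = 0.9863.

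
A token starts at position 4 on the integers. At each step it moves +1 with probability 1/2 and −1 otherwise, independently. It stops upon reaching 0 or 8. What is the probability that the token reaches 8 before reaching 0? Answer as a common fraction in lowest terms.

With a fair step, P(i) = ½P(i−1) + ½P(i+1) with P(0)=0, P(8)=1 has the linear solution P(i) = i/8.
P(4) = 4/8 = 1/2.

1/2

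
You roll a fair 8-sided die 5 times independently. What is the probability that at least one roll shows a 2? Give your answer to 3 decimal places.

0.487

P(no roll shows a 2) = (7/8)^5 ≈ 0.513.
P(at least one) = 1 − 0.513 = 0.487.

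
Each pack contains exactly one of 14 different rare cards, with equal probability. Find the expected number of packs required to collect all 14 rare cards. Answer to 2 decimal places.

45.52

After i distinct types are collected, each trial gives a new one with probability (14−i)/14, so the expected wait for the next new type is 14/(14−i).
E = 14/14 + 14/13 + 14/12 + 14/11 + 14/10 + 14/9 + 14/8 + 14/7 + 14/6 + 14/5 + 14/4 + 14/3 + 14/2 + 14/1 = 1171733/25740 ≈ 45.52.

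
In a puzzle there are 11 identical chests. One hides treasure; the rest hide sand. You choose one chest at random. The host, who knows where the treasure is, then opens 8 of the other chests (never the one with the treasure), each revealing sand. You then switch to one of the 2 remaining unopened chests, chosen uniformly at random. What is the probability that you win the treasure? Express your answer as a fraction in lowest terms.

5/11

Your original chest holds the treasure with probability 1/11, so the other 10 collectively hold it with probability 10/11.
The host can always find 8 empty chests to open, so the reveals don't change that 10/11; it is now spread over the 2 remaining unopened chests.
P(win by switching) = (10/11) · (1/2) = 5/11.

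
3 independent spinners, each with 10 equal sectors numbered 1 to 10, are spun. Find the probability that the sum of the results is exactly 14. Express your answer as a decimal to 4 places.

There are 10^3 = 1000 equally likely outcomes.
The number of ordered 3-tuples from {1,…,10} summing to 14 is 69.
P(sum = 14) = 69/1000 ≈ 0.0690.

0.0690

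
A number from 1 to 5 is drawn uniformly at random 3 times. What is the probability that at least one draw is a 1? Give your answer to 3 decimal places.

0.488

P(no draw is a 1) = (4/5)^3 ≈ 0.512.
P(at least one) = 1 − 0.512 = 0.488.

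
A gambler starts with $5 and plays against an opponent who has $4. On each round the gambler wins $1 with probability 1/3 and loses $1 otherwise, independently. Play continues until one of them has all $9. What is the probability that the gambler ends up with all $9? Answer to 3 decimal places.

Let r = q/p = (2/3)/(1/3) = 2. The recurrence P(i) = p·P(i+1) + q·P(i−1) with P(0)=0, P(9)=1 gives P(i) = (1 − r^i)/(1 − r^9).
P(5) = (1 − (2)^5) / (1 − (2)^9) = 31/511 ≈ 0.061.

0.061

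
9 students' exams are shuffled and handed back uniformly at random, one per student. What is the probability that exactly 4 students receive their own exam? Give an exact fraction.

Choose which 4 of the 9 are fixed: C(9,4) = 126 ways.
The remaining 5 must have no fixed point: D(5) = 44.
P = 126·44/362880 = 11/720.

11/720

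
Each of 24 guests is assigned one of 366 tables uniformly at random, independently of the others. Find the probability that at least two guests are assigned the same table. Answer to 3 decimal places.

It's easier to compute the probability that all 24 are distinct.
P(all distinct) = 366/366 · 365/366 · ··· · 343/366 ≈ 0.463.
So the probability of at least one match is 1 − 0.463 = 0.537.

0.537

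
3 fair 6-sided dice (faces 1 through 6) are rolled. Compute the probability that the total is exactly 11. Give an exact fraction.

There are 6^3 = 216 equally likely outcomes.
The number of ordered 3-tuples from {1,…,6} summing to 11 is 27.
P(sum = 11) = 27/216 = 1/8.

1/8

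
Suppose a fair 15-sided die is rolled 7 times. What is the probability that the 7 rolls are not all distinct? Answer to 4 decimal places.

0.8102

P(all 7 different) = 15/15 · 14/15 · ··· · 9/15 ≈ 0.1898.
P(at least two equal) = 1 − 0.1898 = 0.8102.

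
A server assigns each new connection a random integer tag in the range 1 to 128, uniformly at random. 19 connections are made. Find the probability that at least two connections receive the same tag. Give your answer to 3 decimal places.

It's easier to compute the probability that all 19 are distinct.
P(all distinct) = 128/128 · 127/128 · ··· · 110/128 ≈ 0.245.
So the probability of at least one match is 1 − 0.245 = 0.755.

0.755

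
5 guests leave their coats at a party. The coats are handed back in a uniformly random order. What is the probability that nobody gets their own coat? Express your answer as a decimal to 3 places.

0.367

This is the derangement probability: permutations of 5 with no fixed point.
D(5) = 5! · (1 − 1/1! + 1/2! − ··· + (−1)^5/5!) = 44.
P = 44/120 = 11/30 ≈ 0.367.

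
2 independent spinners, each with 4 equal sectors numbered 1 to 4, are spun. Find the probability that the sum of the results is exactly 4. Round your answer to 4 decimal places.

0.1875

There are 4^2 = 16 equally likely outcomes.
The number of ordered 2-tuples from {1,…,4} summing to 4 is 3.
P(sum = 4) = 3/16 ≈ 0.1875.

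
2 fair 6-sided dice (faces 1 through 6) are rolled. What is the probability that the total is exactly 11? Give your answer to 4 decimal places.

0.0556

There are 6^2 = 36 equally likely outcomes.
The number of ordered 2-tuples from {1,…,6} summing to 11 is 2.
P(sum = 11) = 2/36 = 1/18 ≈ 0.0556.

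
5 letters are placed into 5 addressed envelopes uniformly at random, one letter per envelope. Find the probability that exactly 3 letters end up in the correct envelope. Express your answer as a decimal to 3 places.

Choose which 3 of the 5 are fixed: C(5,3) = 10 ways.
The remaining 2 must have no fixed point: D(2) = 1.
P = 10·1/120 = 1/12 ≈ 0.083.

0.083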